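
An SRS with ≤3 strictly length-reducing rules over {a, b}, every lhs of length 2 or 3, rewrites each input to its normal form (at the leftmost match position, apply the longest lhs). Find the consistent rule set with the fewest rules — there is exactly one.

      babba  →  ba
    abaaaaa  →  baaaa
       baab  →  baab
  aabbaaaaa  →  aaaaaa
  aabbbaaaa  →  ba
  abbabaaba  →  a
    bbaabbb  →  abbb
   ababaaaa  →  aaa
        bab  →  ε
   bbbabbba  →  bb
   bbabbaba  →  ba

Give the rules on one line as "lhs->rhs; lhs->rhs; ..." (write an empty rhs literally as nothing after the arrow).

  | babba => ba
  | abaaaaa => baaaa
  | baab
  | aabbaaaaa => aaaaaa

aba->b; bab->; bba->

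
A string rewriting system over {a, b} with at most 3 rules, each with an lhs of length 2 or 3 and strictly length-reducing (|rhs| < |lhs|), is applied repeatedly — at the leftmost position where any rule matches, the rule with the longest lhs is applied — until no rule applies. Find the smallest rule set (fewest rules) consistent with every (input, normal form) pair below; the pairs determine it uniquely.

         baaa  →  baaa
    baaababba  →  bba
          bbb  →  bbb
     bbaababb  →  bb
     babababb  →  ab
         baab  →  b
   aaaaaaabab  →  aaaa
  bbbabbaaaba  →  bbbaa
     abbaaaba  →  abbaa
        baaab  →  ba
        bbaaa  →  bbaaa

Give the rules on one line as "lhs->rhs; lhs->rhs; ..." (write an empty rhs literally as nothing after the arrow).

aab->; bab->

  | baaa
  | baaababba => baabba => bba
  | bbb
  | bbaababb => bbabb => bb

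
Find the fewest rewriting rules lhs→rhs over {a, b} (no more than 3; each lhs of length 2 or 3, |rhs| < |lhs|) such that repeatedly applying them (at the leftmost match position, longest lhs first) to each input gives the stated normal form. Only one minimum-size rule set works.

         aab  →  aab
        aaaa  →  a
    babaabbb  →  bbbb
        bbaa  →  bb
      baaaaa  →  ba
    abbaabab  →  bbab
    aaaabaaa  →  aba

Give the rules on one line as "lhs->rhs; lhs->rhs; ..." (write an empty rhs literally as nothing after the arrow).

  | aab
  | aaaa => a
  | babaabbb => babbbb => bbbb
  | bbaa => bb

aaa->; abb->b; baa->b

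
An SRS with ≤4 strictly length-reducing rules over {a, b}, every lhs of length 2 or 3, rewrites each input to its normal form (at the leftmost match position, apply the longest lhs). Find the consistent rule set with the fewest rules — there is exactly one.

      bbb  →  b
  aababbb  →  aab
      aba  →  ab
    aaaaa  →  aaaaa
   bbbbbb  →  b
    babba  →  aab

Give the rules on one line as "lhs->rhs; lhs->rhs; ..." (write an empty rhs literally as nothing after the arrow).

  | bbb => bb => b
  | aababbb => aabbbb => aabbb => aabb => aab
  | aba => ab
  | aaaaa

aba->ab; bab->aa; bb->b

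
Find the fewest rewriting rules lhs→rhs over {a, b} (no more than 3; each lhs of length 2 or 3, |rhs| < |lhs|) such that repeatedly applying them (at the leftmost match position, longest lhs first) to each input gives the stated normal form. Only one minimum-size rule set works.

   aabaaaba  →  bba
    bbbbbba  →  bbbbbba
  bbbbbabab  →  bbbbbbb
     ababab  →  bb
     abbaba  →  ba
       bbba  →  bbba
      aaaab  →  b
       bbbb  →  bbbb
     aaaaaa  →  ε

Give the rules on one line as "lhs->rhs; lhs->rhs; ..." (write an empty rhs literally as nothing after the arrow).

aa->; ab->a; bab->bb

  | aabaaaba => baaaba => baba => bba
  | bbbbbba
  | bbbbbabab => bbbbbbab => bbbbbbb
  | ababab => aabab => bab => bb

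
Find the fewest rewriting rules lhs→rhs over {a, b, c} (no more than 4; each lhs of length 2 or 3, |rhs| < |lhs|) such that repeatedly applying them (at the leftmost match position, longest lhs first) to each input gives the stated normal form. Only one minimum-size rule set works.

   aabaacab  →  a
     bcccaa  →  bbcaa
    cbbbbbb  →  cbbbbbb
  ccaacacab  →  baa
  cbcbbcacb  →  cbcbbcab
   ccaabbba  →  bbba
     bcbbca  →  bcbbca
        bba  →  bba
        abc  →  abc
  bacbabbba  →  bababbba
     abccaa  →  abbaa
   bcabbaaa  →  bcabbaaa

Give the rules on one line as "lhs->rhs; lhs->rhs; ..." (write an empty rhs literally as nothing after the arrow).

aab->; ac->a; cc->b

  | aabaacab => aacab => aaab => a
  | bcccaa => bbcaa
  | cbbbbbb
  | ccaacacab => baacacab => baaacab => baaaab => baa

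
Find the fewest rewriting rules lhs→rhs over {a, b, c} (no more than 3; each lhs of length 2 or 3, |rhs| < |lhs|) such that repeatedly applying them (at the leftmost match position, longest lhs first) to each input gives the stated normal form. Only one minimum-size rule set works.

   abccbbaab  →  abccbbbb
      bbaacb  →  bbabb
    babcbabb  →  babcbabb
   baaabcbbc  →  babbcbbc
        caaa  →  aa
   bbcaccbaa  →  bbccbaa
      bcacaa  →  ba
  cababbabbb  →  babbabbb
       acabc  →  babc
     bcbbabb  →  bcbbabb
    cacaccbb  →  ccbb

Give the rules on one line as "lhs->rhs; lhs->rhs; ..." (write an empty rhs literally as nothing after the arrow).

aab->bb; ac->b; ca->

  | abccbbaab => abccbbbb
  | bbaacb => bbabb
  | babcbabb
  | baaabcbbc => babbcbbc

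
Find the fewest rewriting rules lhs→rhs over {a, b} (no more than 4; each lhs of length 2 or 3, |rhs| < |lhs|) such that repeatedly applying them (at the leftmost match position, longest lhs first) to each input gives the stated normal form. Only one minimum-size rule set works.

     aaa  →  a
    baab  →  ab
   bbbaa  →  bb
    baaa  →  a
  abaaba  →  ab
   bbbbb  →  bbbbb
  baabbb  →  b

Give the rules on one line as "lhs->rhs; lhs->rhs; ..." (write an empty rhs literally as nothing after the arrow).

  | aaa => aa => a
  | baab => ab
  | bbbaa => bba => bb
  | baaa => aa => a

aa->a; abb->; ba->b; baa->a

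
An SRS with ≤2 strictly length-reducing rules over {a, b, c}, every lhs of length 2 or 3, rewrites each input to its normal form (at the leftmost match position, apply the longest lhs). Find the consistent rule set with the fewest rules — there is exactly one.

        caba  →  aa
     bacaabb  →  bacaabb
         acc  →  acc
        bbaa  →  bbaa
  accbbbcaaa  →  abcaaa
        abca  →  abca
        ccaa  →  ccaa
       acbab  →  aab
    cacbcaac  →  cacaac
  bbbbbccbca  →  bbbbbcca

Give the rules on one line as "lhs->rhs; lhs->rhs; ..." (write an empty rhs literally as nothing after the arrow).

cab->a; cb->

  | caba => aa
  | bacaabb
  | acc
  | bbaa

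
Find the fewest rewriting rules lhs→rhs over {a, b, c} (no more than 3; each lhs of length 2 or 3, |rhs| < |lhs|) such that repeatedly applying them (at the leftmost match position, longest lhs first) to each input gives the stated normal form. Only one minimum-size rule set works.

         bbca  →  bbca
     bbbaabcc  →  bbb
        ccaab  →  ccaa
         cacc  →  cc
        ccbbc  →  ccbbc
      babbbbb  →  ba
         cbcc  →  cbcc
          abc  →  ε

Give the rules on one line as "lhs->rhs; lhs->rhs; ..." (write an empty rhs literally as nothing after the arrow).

ab->a; ac->

  | bbca
  | bbbaabcc => bbbaacc => bbbac => bbb
  | ccaab => ccaa
  | cacc => cc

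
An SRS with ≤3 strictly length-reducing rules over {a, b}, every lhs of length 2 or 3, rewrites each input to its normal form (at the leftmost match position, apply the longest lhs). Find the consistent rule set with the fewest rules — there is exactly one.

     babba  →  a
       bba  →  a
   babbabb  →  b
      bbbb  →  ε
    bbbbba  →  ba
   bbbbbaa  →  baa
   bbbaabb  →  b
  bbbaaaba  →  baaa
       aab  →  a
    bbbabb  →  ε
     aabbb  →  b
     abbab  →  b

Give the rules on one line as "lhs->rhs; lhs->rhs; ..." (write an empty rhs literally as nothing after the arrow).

ab->; bb->

  | babba => bba => a
  | bba => a
  | babbabb => bbabb => abb => b
  | bbbb => bb => ε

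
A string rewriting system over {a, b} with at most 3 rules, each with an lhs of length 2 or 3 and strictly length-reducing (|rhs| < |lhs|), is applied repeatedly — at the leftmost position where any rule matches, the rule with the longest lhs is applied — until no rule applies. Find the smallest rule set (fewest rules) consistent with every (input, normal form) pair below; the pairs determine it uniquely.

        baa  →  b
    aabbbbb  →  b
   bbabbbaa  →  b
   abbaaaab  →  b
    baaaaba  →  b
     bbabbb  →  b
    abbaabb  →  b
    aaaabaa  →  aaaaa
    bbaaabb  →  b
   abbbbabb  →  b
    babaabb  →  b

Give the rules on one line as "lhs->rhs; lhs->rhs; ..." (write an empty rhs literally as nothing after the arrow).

  | baa => ba => b
  | aabbbbb => abbbb => bbb => bb => b
  | bbabbbaa => babbbaa => bbbbaa => bbbaa => bbaa => baa => ba => b
  | abbaaaab => baaaab => baaab => baab => bab => bb => b

ab->; ba->b; bb->b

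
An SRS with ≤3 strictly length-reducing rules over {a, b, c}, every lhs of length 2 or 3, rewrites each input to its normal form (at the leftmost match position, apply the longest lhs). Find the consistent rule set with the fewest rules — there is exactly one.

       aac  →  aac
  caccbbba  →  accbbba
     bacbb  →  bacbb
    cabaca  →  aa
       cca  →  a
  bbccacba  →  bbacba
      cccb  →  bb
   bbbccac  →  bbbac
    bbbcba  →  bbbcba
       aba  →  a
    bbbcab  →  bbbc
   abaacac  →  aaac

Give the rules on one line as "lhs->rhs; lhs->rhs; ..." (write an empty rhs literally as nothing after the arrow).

ab->c; ca->a; ccc->b

  | aac
  | caccbbba => accbbba
  | bacbb
  | cabaca => abaca => caca => aca => aa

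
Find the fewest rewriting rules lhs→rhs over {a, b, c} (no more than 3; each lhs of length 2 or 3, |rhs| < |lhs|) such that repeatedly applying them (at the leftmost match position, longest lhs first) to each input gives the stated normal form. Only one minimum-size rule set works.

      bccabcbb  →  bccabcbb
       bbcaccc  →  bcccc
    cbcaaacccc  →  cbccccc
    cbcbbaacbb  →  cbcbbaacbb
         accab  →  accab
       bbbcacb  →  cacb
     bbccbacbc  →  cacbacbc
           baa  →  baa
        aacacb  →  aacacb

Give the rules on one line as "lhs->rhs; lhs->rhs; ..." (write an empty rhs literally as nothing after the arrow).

  | bccabcbb
  | bbcaccc => caaccc => bcccc
  | cbcaaacccc => cbbcacccc => ccaacccc => cbccccc
  | cbcbbaacbb

bbc->ca; caa->bc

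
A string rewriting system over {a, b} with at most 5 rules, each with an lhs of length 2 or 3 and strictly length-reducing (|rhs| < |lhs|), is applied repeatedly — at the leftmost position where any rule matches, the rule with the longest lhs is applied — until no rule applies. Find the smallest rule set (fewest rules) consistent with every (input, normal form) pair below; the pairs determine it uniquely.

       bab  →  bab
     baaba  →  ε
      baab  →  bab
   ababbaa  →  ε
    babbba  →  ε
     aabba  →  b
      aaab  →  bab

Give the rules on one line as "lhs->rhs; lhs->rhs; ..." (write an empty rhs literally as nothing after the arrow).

  | bab
  | baaba => baba => bb => ε
  | baab => bab
  | ababbaa => bbbaa => baa => bb => ε

aa->b; aab->ab; aba->b; bb->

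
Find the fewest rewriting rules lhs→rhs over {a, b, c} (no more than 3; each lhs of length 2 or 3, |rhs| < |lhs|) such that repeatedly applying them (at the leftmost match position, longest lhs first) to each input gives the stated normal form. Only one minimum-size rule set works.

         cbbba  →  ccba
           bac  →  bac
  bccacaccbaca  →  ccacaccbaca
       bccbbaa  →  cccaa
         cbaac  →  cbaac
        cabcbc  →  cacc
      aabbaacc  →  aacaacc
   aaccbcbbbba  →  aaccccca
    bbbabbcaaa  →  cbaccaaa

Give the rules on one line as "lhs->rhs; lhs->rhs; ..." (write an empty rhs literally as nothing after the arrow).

  | cbbba => ccba
  | bac
  | bccacaccbaca => ccacaccbaca
  | bccbbaa => ccbbaa => cccaa

bb->c; bc->c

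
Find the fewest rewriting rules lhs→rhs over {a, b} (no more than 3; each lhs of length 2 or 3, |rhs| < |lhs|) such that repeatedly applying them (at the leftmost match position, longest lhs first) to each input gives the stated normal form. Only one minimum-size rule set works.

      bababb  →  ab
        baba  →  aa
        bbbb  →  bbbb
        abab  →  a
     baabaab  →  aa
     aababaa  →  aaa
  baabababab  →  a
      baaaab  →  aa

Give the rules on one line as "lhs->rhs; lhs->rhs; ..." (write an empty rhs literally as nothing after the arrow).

  | bababb => ababb => aabb => bab => ab
  | baba => aba => aa
  | bbbb
  | abab => aab => ba => a

aab->ba; ba->a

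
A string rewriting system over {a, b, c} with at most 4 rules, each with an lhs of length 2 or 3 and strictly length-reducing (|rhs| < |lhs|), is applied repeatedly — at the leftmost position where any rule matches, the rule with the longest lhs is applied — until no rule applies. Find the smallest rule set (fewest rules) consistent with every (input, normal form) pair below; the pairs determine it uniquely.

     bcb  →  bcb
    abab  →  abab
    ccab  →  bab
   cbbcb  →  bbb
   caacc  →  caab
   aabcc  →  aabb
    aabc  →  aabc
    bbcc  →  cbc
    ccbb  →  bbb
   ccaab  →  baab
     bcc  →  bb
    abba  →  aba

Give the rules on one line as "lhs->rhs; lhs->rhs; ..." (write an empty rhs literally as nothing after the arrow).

bba->ba; bbc->cb; cc->b

  | bcb
  | abab
  | ccab => bab
  | cbbcb => ccbb => bbb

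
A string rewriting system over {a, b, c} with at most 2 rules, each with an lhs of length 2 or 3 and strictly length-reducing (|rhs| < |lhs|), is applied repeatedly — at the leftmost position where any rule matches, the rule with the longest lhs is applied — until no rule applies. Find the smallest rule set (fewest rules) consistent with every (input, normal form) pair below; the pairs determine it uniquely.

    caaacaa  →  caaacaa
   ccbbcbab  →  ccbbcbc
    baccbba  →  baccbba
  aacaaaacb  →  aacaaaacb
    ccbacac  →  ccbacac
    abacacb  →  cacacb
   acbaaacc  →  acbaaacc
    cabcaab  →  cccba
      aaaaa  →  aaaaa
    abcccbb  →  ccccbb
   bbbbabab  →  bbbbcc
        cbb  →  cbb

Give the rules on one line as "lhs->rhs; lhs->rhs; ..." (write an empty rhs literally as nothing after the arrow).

aab->ba; ab->c

  | caaacaa
  | ccbbcbab => ccbbcbc
  | baccbba
  | aacaaaacb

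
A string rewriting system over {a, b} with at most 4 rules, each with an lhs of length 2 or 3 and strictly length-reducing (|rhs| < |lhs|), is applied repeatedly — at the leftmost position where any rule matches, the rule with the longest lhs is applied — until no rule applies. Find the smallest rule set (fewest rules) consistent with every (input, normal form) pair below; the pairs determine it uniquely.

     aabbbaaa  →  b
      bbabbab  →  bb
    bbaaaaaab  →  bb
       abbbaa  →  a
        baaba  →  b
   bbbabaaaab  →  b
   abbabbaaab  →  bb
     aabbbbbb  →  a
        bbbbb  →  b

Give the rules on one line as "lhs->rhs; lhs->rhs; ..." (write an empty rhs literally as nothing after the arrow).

aa->b; ab->; aba->; bbb->a

  | aabbbaaa => bbbbaaa => abaaa => aa => b
  | bbabbab => bbbab => aab => bb
  | bbaaaaaab => bbbaaaab => aaaaab => baaab => bbab => bb
  | abbbaa => bbaa => bbb => a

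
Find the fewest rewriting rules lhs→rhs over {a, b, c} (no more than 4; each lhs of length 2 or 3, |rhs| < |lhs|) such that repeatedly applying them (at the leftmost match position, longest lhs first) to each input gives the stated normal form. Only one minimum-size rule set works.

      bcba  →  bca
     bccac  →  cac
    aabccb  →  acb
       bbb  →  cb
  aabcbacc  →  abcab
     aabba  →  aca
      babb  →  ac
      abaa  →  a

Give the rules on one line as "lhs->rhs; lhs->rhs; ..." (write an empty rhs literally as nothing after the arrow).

  | bcba => bca
  | bccac => bbac => cac
  | aabccb => abccb => abbb => acb
  | bbb => cb

aa->a; ba->a; bb->c; cc->b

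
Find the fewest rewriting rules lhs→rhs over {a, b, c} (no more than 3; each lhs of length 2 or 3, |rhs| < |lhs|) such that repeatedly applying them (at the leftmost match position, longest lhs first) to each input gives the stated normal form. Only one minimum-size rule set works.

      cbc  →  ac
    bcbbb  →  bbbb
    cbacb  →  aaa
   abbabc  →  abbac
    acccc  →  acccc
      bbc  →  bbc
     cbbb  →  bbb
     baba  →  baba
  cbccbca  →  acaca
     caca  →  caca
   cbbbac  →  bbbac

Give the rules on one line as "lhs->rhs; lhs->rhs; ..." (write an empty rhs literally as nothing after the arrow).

abc->ac; cb->a; cbb->bb

  | cbc => ac
  | bcbbb => bbbb
  | cbacb => aacb => aaa
  | abbabc => abbac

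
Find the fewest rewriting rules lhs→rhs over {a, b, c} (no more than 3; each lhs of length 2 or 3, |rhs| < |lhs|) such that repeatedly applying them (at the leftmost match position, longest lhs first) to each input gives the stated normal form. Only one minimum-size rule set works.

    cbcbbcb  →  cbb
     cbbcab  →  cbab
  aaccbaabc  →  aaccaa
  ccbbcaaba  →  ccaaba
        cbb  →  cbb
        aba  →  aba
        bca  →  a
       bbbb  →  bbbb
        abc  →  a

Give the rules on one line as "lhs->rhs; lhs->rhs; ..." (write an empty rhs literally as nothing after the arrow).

  | cbcbbcb => cbbcb => cbb
  | cbbcab => cbab
  | aaccbaabc => aaccaabc => aaccaa
  | ccbbcaaba => ccbaaba => ccaaba

baa->aa; bc->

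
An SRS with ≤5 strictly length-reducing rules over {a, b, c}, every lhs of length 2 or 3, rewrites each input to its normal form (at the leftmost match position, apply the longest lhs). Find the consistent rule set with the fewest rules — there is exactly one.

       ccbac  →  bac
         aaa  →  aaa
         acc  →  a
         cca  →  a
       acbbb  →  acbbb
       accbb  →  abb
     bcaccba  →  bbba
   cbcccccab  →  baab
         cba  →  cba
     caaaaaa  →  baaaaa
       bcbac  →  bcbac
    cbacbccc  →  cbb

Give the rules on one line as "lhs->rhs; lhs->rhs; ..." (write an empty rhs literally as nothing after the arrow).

aba->b; ca->b; cbc->ba; cc->

  | ccbac => bac
  | aaa
  | acc => a
  | cca => a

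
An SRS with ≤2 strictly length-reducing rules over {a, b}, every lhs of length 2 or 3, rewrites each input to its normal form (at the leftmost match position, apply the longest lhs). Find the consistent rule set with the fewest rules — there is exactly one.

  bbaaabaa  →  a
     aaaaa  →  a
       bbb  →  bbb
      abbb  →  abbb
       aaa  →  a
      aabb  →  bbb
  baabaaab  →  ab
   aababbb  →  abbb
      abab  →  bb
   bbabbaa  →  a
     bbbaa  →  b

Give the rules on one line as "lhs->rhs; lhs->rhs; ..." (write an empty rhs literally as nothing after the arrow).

aa->b; ba->a

  | bbaaabaa => baaabaa => aaabaa => babaa => abaa => aaa => ba => a
  | aaaaa => baaa => aaa => ba => a
  | bbb
  | abbb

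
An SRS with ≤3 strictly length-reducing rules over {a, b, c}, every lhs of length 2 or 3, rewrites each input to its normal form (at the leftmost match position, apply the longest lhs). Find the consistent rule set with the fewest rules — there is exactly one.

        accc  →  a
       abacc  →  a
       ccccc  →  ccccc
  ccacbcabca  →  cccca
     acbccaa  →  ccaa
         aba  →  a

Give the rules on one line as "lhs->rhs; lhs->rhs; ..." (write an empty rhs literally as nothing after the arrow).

ab->; ac->a

  | accc => acc => ac => a
  | abacc => acc => ac => a
  | ccccc
  | ccacbcabca => ccabcabca => cccabca => cccca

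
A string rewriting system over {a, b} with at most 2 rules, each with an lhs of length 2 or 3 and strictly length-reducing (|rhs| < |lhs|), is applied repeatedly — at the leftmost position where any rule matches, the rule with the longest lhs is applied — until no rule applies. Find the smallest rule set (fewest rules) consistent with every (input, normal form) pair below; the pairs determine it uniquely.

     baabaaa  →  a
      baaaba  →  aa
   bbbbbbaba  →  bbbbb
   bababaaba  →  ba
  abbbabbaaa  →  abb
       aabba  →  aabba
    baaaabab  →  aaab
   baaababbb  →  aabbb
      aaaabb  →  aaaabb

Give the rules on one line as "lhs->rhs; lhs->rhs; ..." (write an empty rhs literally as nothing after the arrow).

  | baabaaa => baaa => a
  | baaaba => aba => aa
  | bbbbbbaba => bbbbbbaa => bbbbb
  | bababaaba => baabaaba => baaba => ba

aba->aa; baa->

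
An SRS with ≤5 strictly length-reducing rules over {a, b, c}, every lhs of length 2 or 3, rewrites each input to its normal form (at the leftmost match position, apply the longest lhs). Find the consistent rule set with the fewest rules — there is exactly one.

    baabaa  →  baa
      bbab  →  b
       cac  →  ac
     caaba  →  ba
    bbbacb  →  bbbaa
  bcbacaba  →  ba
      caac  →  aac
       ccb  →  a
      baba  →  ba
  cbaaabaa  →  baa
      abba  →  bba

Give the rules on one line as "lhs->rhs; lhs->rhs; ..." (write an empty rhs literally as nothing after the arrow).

  | baabaa => babaa => abaa => baa
  | bbab => bab => ab => b
  | cac => ac
  | caaba => aaba => aba => ba

ab->b; bab->ab; ca->a; cb->a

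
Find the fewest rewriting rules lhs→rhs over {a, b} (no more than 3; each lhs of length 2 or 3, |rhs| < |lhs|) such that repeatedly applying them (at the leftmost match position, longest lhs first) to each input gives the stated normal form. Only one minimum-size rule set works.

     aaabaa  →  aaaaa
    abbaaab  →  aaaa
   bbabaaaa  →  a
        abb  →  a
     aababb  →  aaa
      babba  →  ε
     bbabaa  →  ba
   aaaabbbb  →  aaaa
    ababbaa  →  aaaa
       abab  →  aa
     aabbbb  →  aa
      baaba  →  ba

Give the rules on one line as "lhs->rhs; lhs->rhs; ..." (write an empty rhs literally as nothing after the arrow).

  | aaabaa => aaaaa
  | abbaaab => abaaab => aaaab => aaaa
  | bbabaaaa => bbaaaaa => baaa => a
  | abb => ab => a

ab->a; baa->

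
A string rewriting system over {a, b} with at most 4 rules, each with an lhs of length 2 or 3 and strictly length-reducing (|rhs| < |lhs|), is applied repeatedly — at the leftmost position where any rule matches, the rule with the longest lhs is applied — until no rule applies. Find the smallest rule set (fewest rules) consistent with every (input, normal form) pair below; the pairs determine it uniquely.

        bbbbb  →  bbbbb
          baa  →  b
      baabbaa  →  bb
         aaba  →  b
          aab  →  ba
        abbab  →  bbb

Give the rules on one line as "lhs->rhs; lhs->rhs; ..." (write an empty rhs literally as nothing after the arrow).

aa->; aab->ba; ab->b; aba->a

  | bbbbb
  | baa => b
  | baabbaa => bbabaa => bbaa => bb
  | aaba => baa => b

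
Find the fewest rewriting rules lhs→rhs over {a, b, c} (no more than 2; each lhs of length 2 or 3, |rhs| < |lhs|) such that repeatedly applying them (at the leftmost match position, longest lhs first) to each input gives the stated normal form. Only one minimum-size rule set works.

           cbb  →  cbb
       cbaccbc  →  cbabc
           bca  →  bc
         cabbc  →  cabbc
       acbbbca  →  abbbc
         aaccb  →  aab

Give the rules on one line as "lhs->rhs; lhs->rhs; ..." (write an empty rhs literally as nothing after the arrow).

  | cbb
  | cbaccbc => cbacbc => cbabc
  | bca => bc
  | cabbc

ac->a; bca->bc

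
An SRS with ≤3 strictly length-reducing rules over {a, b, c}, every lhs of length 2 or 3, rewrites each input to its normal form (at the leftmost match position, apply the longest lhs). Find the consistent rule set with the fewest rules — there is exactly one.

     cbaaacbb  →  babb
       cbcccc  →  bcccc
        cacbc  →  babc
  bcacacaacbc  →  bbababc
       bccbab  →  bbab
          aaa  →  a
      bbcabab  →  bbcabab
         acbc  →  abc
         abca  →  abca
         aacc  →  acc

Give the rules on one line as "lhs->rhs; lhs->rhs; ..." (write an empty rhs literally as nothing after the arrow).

  | cbaaacbb => baaacbb => baacbb => bacbb => babb
  | cbcccc => bcccc
  | cacbc => babc
  | bcacacaacbc => bbaacaacbc => bbacaacbc => bbacacbc => bbababc

aa->a; cac->ba; cb->b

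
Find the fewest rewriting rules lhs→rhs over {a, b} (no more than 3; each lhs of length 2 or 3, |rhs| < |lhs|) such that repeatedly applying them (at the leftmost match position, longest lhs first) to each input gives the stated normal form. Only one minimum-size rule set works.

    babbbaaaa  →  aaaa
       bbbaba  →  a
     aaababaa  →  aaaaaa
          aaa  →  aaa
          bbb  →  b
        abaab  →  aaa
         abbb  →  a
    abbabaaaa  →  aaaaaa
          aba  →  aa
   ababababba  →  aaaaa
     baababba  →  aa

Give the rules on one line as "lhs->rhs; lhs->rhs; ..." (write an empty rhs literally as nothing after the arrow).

ab->a; ba->b; bb->

  | babbbaaaa => bbbbaaaa => bbaaaa => aaaa
  | bbbaba => baba => bba => a
  | aaababaa => aaaabaa => aaaaaa
  | aaa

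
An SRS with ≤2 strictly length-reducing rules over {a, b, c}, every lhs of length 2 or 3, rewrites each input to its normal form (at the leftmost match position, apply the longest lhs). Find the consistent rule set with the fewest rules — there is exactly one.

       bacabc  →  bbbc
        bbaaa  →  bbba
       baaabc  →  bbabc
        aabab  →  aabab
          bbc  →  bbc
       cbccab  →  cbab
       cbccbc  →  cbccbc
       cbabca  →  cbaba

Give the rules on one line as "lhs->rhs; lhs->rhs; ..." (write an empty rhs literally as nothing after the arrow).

baa->bb; ca->a

  | bacabc => baabc => bbbc
  | bbaaa => bbba
  | baaabc => bbabc
  | aabab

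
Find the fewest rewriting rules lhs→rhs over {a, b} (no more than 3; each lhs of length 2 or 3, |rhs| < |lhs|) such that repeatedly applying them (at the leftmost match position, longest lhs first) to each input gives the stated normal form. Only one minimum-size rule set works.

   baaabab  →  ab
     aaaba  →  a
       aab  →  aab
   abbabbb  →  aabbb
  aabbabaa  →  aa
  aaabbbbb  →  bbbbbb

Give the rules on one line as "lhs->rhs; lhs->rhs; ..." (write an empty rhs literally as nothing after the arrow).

  | baaabab => aaabab => bbab => bab => ab
  | aaaba => bba => ba => a
  | aab
  | abbabbb => ababbb => aabbb

aaa->b; ba->a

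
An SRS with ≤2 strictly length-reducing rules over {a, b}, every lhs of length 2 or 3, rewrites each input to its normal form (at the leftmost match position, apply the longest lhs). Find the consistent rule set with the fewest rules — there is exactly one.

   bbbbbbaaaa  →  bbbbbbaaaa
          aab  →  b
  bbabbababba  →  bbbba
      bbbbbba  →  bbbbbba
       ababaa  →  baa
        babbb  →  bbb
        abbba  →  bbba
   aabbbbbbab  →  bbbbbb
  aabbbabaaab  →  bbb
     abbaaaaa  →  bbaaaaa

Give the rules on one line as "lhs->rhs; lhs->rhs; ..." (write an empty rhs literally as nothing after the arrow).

  | bbbbbbaaaa
  | aab => ab => b
  | bbabbababba => bbbababba => bbbabba => bbbba
  | bbbbbba

ab->b; bab->b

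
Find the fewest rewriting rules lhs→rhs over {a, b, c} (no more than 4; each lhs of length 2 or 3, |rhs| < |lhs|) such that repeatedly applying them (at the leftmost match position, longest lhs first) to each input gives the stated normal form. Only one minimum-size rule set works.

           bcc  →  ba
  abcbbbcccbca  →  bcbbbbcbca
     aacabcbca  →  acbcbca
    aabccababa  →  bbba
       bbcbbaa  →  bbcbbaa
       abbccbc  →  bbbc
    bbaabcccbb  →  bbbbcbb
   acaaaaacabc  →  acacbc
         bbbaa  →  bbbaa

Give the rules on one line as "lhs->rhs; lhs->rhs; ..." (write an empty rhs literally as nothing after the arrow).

  | bcc => ba
  | abcbbbcccbca => bcbbbcccbca => bcbbbbcbca
  | aacabcbca => acabcbca => acbcbca
  | aabccababa => abccababa => bccababa => baababa => bababa => bbaba => bbba

aac->ac; ab->b; cc->a; ccc->bc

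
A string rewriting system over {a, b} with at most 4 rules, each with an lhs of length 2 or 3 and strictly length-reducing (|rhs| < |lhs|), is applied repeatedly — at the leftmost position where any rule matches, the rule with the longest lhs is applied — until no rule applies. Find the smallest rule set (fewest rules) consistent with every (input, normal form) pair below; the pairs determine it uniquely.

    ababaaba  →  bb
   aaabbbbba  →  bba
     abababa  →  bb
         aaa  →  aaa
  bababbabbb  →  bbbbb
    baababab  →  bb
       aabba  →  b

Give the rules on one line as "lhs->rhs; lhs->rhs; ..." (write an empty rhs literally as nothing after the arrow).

  | ababaaba => abbaaba => baaba => baab => bab => bb
  | aaabbbbba => aabbbba => abbba => bba
  | abababa => abbaba => baba => bab => bb
  | aaa

ab->b; aba->ab; abb->b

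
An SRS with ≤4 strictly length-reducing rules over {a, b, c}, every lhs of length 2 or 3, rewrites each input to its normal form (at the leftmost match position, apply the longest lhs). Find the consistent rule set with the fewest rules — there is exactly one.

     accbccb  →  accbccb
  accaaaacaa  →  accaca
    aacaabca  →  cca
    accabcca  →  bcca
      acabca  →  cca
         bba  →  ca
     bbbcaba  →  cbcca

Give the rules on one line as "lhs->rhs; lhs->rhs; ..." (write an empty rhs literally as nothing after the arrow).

aa->a; ab->c; bb->c; ccc->bc

  | accbccb
  | accaaaacaa => accaaacaa => accaacaa => accacaa => accaca
  | aacaabca => acaabca => acabca => accca => abca => cca
  | accabcca => accccca => abccca => cccca => bcca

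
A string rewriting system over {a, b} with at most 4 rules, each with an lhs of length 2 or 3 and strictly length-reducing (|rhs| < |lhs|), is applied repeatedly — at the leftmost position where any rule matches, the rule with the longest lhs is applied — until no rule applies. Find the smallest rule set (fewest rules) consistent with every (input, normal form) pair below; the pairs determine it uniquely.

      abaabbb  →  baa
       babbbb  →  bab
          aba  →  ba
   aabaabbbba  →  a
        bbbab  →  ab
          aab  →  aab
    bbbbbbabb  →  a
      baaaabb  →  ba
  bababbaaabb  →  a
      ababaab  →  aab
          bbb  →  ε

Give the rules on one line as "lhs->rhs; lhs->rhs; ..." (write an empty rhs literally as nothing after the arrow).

aaa->; aba->ba; bb->; bbb->

  | abaabbb => baabbb => baa
  | babbbb => bab
  | aba => ba
  | aabaabbbba => abaabbbba => baabbbba => baaba => baba => bba => a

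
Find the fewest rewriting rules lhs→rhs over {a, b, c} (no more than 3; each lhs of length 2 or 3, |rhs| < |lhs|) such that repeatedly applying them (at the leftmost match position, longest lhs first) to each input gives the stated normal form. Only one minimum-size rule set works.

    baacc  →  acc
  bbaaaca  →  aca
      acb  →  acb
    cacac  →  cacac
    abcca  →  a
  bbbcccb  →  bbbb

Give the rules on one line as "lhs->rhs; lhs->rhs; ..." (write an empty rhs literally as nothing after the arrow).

ba->; bc->b

  | baacc => acc
  | bbaaaca => baaca => aca
  | acb
  | cacac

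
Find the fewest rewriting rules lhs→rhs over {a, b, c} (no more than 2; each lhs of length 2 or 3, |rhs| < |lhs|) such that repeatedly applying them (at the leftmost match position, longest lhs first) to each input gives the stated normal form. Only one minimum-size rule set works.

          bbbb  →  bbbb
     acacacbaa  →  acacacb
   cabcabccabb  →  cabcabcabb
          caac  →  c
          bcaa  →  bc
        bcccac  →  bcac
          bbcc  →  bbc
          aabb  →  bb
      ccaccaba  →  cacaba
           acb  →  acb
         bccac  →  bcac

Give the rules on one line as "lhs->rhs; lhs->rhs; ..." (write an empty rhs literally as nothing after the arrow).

  | bbbb
  | acacacbaa => acacacb
  | cabcabccabb => cabcabcabb
  | caac => cc => c

aa->; cc->c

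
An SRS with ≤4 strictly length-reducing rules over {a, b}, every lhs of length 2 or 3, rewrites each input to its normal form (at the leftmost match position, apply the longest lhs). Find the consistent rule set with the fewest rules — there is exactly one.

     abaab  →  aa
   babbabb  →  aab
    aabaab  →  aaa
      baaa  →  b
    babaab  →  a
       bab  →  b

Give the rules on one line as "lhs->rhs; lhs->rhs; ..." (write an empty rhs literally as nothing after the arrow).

ba->b; baa->bb; bb->b; bbb->a

  | abaab => abbb => aa
  | babbabb => bbbabb => aabb => aab
  | aabaab => aabbb => aaa
  | baaa => bba => ba => b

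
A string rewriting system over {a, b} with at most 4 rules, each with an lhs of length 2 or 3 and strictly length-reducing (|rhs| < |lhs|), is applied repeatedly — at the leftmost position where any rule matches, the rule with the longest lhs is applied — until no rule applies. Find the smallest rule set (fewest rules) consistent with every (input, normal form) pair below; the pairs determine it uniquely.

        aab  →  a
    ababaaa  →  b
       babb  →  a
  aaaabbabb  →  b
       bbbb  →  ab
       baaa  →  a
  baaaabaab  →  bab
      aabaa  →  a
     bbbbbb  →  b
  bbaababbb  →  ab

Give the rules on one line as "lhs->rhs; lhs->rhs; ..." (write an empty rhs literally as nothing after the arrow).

  | aab => bb => a
  | ababaaa => ababba => ababb => abaa => abb => aa => b
  | babb => baa => bb => a
  | aaaabbabb => baabbabb => bbbbabb => ababb => abaa => abb => aa => b

aa->b; bb->a; bba->bb; bbb->a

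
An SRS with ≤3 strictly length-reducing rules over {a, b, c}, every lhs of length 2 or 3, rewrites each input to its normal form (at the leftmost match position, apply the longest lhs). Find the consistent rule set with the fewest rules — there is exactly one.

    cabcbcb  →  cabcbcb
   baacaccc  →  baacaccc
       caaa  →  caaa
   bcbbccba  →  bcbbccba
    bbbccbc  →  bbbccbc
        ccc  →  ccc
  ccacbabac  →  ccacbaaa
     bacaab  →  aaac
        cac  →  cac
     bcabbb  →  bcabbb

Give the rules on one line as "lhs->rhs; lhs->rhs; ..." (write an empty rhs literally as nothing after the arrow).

  | cabcbcb
  | baacaccc
  | caaa
  | bcbbccba

aab->ac; bac->aa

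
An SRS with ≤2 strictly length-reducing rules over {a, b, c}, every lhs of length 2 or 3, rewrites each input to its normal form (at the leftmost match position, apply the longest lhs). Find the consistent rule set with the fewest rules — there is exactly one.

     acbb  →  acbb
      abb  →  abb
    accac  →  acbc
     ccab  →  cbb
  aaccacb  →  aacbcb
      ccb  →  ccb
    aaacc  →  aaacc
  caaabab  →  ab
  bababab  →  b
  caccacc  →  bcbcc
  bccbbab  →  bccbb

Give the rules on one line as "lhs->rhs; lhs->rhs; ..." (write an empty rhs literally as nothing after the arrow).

ba->; ca->b

  | acbb
  | abb
  | accac => acbc
  | ccab => cbb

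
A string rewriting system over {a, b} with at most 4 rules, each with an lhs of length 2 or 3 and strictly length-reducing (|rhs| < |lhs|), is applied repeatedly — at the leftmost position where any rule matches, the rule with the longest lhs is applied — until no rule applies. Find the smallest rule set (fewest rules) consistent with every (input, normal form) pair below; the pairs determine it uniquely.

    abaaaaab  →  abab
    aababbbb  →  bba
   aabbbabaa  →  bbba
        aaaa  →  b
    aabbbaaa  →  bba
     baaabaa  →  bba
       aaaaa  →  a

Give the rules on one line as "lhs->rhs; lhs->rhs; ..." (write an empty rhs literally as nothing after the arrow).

  | abaaaaab => abaaab => abab
  | aababbbb => abbbb => babb => bba
  | aabbbabaa => bbabaa => bbabb => bbba
  | aaaa => aa => b

aa->b; aaa->a; aab->; abb->ba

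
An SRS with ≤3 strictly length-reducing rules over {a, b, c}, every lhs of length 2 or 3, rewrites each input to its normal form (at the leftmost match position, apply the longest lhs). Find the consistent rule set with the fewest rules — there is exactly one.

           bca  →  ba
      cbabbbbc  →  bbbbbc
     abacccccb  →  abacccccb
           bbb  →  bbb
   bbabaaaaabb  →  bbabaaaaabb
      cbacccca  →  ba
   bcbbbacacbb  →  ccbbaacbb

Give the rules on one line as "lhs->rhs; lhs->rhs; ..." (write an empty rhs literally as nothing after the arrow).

bcb->cc; ca->a; cba->b

  | bca => ba
  | cbabbbbc => bbbbbc
  | abacccccb
  | bbb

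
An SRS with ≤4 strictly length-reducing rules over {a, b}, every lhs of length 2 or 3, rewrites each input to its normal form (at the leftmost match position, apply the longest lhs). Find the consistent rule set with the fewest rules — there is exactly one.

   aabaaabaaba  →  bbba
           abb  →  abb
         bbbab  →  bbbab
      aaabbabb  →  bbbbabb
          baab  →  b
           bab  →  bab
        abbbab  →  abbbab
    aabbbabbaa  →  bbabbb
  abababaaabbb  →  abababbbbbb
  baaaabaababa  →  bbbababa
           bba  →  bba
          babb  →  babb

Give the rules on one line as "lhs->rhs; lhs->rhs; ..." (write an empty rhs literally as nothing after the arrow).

aa->b; aaa->bb; aab->

  | aabaaabaaba => aaabaaba => bbbaaba => bbba
  | abb
  | bbbab
  | aaabbabb => bbbbabb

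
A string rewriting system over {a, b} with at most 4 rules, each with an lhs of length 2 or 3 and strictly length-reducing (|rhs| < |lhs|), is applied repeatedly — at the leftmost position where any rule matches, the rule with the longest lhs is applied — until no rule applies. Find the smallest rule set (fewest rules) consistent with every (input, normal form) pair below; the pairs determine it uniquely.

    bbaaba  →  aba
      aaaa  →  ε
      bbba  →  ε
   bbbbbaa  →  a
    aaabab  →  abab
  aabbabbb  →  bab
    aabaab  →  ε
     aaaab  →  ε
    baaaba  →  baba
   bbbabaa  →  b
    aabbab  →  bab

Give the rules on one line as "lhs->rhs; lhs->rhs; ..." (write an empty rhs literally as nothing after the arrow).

  | bbaaba => aba
  | aaaa => aa => ε
  | bbba => bba => ε
  | bbbbbaa => bbbbaa => bbbaa => bbaa => a

aa->; aab->; bb->b; bba->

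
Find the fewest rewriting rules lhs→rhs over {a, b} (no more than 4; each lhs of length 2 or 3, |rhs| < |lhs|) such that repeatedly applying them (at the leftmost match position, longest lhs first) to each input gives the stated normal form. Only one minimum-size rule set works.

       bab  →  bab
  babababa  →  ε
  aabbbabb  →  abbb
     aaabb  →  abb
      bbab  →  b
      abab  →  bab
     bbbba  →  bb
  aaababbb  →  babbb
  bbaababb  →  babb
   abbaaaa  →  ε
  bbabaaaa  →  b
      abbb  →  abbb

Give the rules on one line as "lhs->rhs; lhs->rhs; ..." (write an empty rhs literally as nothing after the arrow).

  | bab
  | babababa => bbababa => baba => bba => ε
  | aabbbabb => abbbabb => abbb
  | aaabb => abb

aa->; aab->ab; aba->ba; bba->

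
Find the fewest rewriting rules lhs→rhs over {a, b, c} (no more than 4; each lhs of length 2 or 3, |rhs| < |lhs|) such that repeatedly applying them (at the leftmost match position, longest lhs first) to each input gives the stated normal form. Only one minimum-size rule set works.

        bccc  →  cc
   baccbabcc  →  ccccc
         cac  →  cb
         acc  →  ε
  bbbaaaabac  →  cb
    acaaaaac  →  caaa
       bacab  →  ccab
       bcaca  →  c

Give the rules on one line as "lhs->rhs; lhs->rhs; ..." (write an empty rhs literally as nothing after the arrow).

aac->a; ac->b; ba->c; bc->

  | bccc => cc
  | baccbabcc => cccbabcc => ccccbcc => ccccc
  | cac => cb
  | acc => bc => ε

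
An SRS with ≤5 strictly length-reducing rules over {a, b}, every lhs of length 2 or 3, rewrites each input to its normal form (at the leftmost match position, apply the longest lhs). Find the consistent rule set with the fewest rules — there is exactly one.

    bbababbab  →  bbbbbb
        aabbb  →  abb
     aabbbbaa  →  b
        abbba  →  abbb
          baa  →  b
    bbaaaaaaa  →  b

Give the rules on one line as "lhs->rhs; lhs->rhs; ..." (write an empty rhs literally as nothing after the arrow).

  | bbababbab => bbbabbab => bbbbbab => bbbbbb
  | aabbb => abb
  | aabbbbaa => abbbaa => abbaa => abaa => aaa => ba => b
  | abbba => abbb

aa->b; aab->a; ba->b; baa->aa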